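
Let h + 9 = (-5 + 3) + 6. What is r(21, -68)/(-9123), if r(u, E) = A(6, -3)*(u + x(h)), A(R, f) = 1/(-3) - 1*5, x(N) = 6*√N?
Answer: 112/9123 + 32*I*√5/9123 ≈ 0.012277 + 0.0078433*I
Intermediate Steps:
h = -5 (h = -9 + ((-5 + 3) + 6) = -9 + (-2 + 6) = -9 + 4 = -5)
A(R, f) = -16/3 (A(R, f) = -⅓ - 5 = -16/3)
r(u, E) = -16*u/3 - 32*I*√5 (r(u, E) = -16*(u + 6*√(-5))/3 = -16*(u + 6*(I*√5))/3 = -16*(u + 6*I*√5)/3 = -16*u/3 - 32*I*√5)
r(21, -68)/(-9123) = (-16/3*21 - 32*I*√5)/(-9123) = (-112 - 32*I*√5)*(-1/9123) = 112/9123 + 32*I*√5/9123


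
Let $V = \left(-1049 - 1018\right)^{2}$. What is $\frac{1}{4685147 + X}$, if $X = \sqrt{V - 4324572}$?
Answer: $\frac{4685147}{21950602463692} - \frac{9 i \sqrt{643}}{21950602463692} \approx 2.1344 \cdot 10^{-7} - 1.0397 \cdot 10^{-11} i$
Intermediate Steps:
$V = 4272489$ ($V = \left(-2067\right)^{2} = 4272489$)
$X = 9 i \sqrt{643}$ ($X = \sqrt{4272489 - 4324572} = \sqrt{-52083} = 9 i \sqrt{643} \approx 228.22 i$)
$\frac{1}{4685147 + X} = \frac{1}{4685147 + 9 i \sqrt{643}}$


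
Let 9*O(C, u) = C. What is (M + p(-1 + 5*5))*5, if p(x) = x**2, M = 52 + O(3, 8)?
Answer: 9425/3 ≈ 3141.7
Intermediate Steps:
O(C, u) = C/9
M = 157/3 (M = 52 + (1/9)*3 = 52 + 1/3 = 157/3 ≈ 52.333)
(M + p(-1 + 5*5))*5 = (157/3 + (-1 + 5*5)**2)*5 = (157/3 + (-1 + 25)**2)*5 = (157/3 + 24**2)*5 = (157/3 + 576)*5 = (1885/3)*5 = 9425/3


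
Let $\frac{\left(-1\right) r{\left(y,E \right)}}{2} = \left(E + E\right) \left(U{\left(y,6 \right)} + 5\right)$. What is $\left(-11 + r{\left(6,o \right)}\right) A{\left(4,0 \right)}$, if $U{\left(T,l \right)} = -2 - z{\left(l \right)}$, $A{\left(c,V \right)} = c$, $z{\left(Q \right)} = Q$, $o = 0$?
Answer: $-44$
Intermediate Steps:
$U{\left(T,l \right)} = -2 - l$
$r{\left(y,E \right)} = 12 E$ ($r{\left(y,E \right)} = - 2 \left(E + E\right) \left(\left(-2 - 6\right) + 5\right) = - 2 \cdot 2 E \left(\left(-2 - 6\right) + 5\right) = - 2 \cdot 2 E \left(-8 + 5\right) = - 2 \cdot 2 E \left(-3\right) = - 2 \left(- 6 E\right) = 12 E$)
$\left(-11 + r{\left(6,o \right)}\right) A{\left(4,0 \right)} = \left(-11 + 12 \cdot 0\right) 4 = \left(-11 + 0\right) 4 = \left(-11\right) 4 = -44$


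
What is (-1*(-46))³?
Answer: 97336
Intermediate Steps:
(-1*(-46))³ = 46³ = 97336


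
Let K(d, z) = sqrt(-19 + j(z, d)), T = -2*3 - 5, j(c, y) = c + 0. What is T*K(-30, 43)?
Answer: -22*sqrt(6) ≈ -53.889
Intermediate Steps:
j(c, y) = c
T = -11 (T = -6 - 5 = -11)
K(d, z) = sqrt(-19 + z)
T*K(-30, 43) = -11*sqrt(-19 + 43) = -22*sqrt(6)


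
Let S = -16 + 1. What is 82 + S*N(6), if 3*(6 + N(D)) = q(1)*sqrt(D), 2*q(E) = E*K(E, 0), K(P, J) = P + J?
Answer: 172 - 5*sqrt(6)/2 ≈ 165.88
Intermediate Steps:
K(P, J) = J + P
q(E) = E**2/2 (q(E) = (E*(0 + E))/2 = (E*E)/2 = E**2/2)
N(D) = -6 + sqrt(D)/6 (N(D) = -6 + (((1/2)*1**2)*sqrt(D))/3 = -6 + (((1/2)*1)*sqrt(D))/3 = -6 + (sqrt(D)/2)/3 = -6 + sqrt(D)/6)
S = -15
82 + S*N(6) = 82 - 15*(-6 + sqrt(6)/6) = 82 + (90 - 5*sqrt(6)/2) = 172 - 5*sqrt(6)/2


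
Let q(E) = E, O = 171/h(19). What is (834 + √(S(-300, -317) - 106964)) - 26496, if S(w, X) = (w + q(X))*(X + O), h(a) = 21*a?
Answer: -25662 + 2*√1082417/7 ≈ -25365.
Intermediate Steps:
O = 3/7 (O = 171/((21*19)) = 171/399 = 171*(1/399) = 3/7 ≈ 0.42857)
S(w, X) = (3/7 + X)*(X + w) (S(w, X) = (w + X)*(X + 3/7) = (X + w)*(3/7 + X) = (3/7 + X)*(X + w))
(834 + √(S(-300, -317) - 106964)) - 26496 = (834 + √(((-317)² + (3/7)*(-317) + (3/7)*(-300) - 317*(-300)) - 106964)) - 26496 = (834 + √((100489 - 951/7 - 900/7 + 95100) - 106964)) - 26496 = (834 + √(1367272/7 - 106964)) - 26496 = (834 + √(618524/7)) - 26496 = (834 + 2*√1082417/7) - 26496 = -25662 + 2*√1082417/7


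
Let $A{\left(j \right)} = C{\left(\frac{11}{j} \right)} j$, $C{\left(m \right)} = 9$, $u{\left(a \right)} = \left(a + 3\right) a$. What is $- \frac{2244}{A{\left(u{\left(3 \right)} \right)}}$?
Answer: $- \frac{374}{27} \approx -13.852$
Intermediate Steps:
$u{\left(a \right)} = a \left(3 + a\right)$ ($u{\left(a \right)} = \left(3 + a\right) a = a \left(3 + a\right)$)
$A{\left(j \right)} = 9 j$
$- \frac{2244}{A{\left(u{\left(3 \right)} \right)}} = - \frac{2244}{9 \cdot 3 \left(3 + 3\right)} = - \frac{2244}{9 \cdot 3 \cdot 6} = - \frac{2244}{9 \cdot 18} = - \frac{2244}{162} = \left(-2244\right) \frac{1}{162} = - \frac{374}{27}$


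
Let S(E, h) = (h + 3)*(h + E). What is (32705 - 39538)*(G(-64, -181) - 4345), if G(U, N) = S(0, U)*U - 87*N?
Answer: 1629356182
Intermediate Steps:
S(E, h) = (3 + h)*(E + h)
G(U, N) = -87*N + U*(U² + 3*U) (G(U, N) = (U² + 3*0 + 3*U + 0*U)*U - 87*N = (U² + 0 + 3*U + 0)*U - 87*N = (U² + 3*U)*U - 87*N = U*(U² + 3*U) - 87*N = -87*N + U*(U² + 3*U))
(32705 - 39538)*(G(-64, -181) - 4345) = (32705 - 39538)*((-87*(-181) + (-64)²*(3 - 64)) - 4345) = -6833*((15747 + 4096*(-61)) - 4345) = -6833*((15747 - 249856) - 4345) = -6833*(-234109 - 4345) = -6833*(-238454) = 1629356182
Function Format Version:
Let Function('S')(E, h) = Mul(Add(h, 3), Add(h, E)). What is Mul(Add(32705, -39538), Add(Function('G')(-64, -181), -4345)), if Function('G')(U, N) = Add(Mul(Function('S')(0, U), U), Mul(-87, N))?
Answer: 1629356182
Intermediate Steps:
Function('S')(E, h) = Mul(Add(3, h), Add(E, h))
Function('G')(U, N) = Add(Mul(-87, N), Mul(U, Add(Pow(U, 2), Mul(3, U)))) (Function('G')(U, N) = Add(Mul(Add(Pow(U, 2), Mul(3, 0), Mul(3, U), Mul(0, U)), U), Mul(-87, N)) = Add(Mul(Add(Pow(U, 2), 0, Mul(3, U), 0), U), Mul(-87, N)) = Add(Mul(Add(Pow(U, 2), Mul(3, U)), U), Mul(-87, N)) = Add(Mul(U, Add(Pow(U, 2), Mul(3, U))), Mul(-87, N)) = Add(Mul(-87, N), Mul(U, Add(Pow(U, 2), Mul(3, U)))))
Mul(Add(32705, -39538), Add(Function('G')(-64, -181), -4345)) = Mul(Add(32705, -39538), Add(Add(Mul(-87, -181), Mul(Pow(-64, 2), Add(3, -64))), -4345)) = Mul(-6833, Add(Add(15747, Mul(4096, -61)), -4345)) = Mul(-6833, Add(Add(15747, -249856), -4345)) = Mul(-6833, Add(-234109, -4345)) = Mul(-6833, -238454) = 1629356182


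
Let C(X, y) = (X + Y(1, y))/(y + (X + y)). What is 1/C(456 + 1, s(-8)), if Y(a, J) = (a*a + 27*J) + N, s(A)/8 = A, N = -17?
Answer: -329/1287 ≈ -0.25563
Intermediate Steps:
s(A) = 8*A
Y(a, J) = -17 + a² + 27*J (Y(a, J) = (a*a + 27*J) - 17 = (a² + 27*J) - 17 = -17 + a² + 27*J)
C(X, y) = (-16 + X + 27*y)/(X + 2*y) (C(X, y) = (X + (-17 + 1² + 27*y))/(y + (X + y)) = (X + (-17 + 1 + 27*y))/(X + 2*y) = (X + (-16 + 27*y))/(X + 2*y) = (-16 + X + 27*y)/(X + 2*y))
1/C(456 + 1, s(-8)) = 1/((-16 + (456 + 1) + 27*(8*(-8)))/((456 + 1) + 2*(8*(-8)))) = 1/((-16 + 457 + 27*(-64))/(457 + 2*(-64))) = 1/((-16 + 457 - 1728)/(457 - 128)) = 1/(-1287/329) = -329/1287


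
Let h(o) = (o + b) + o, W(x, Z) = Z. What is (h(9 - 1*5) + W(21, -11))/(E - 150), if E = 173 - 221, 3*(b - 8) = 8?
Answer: -23/594 ≈ -0.038721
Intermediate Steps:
b = 32/3 (b = 8 + (1/3)*8 = 8 + 8/3 = 32/3 ≈ 10.667)
E = -48
h(o) = 32/3 + 2*o (h(o) = (o + 32/3) + o = (32/3 + o) + o = 32/3 + 2*o)
(h(9 - 1*5) + W(21, -11))/(E - 150) = ((32/3 + 2*(9 - 1*5)) - 11)/(-48 - 150) = ((32/3 + 2*(9 - 5)) - 11)/(-198) = ((32/3 + 2*4) - 11)*(-1/198) = ((32/3 + 8) - 11)*(-1/198) = (56/3 - 11)*(-1/198) = (23/3)*(-1/198) = -23/594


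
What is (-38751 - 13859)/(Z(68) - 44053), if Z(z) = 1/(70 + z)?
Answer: 7260180/6079313 ≈ 1.1942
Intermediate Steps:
(-38751 - 13859)/(Z(68) - 44053) = (-38751 - 13859)/(1/(70 + 68) - 44053) = -52610/(1/138 - 44053) = -52610/(-6079313/138) = -52610*(-138/6079313) = 7260180/6079313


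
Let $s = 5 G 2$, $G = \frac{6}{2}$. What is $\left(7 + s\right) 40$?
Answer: $1480$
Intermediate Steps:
$G = 3$ ($G = 6 \cdot \frac{1}{2} = 3$)
$s = 30$ ($s = 5 \cdot 3 \cdot 2 = 15 \cdot 2 = 30$)
$\left(7 + s\right) 40 = \left(7 + 30\right) 40 = 37 \cdot 40 = 1480$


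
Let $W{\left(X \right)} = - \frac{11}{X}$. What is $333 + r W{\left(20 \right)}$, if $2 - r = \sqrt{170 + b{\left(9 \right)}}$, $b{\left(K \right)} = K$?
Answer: $\frac{3319}{10} + \frac{11 \sqrt{179}}{20} \approx 339.26$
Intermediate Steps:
$r = 2 - \sqrt{179}$ ($r = 2 - \sqrt{170 + 9} = 2 - \sqrt{179} \approx -11.379$)
$333 + r W{\left(20 \right)} = 333 + \left(2 - \sqrt{179}\right) \left(- \frac{11}{20}\right) = 333 - \left(\frac{11}{10} - \frac{11 \sqrt{179}}{20}\right) = \frac{3319}{10} + \frac{11 \sqrt{179}}{20}$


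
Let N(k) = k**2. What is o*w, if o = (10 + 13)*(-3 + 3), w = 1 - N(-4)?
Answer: 0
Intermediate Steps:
w = -15 (w = 1 - 1*(-4)**2 = 1 - 1*16 = 1 - 16 = -15)
o = 0 (o = 23*0 = 0)
o*w = 0*(-15) = 0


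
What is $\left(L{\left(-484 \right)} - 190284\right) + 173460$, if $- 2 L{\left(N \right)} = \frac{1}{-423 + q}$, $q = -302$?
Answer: $- \frac{24394799}{1450} \approx -16824.0$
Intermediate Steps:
$L{\left(N \right)} = \frac{1}{1450}$ ($L{\left(N \right)} = - \frac{1}{2 \left(-423 - 302\right)} = - \frac{1}{2 \left(-725\right)} = \left(- \frac{1}{2}\right) \left(- \frac{1}{725}\right) = \frac{1}{1450}$)
$\left(L{\left(-484 \right)} - 190284\right) + 173460 = \left(\frac{1}{1450} - 190284\right) + 173460 = - \frac{275911799}{1450} + 173460 = - \frac{24394799}{1450}$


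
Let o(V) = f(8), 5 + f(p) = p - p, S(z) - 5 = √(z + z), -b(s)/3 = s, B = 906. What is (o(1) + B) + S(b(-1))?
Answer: 906 + √6 ≈ 908.45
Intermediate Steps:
b(s) = -3*s
S(z) = 5 + √2*√z (S(z) = 5 + √(z + z) = 5 + √(2*z) = 5 + √2*√z)
f(p) = -5 (f(p) = -5 + (p - p) = -5 + 0 = -5)
o(V) = -5
(o(1) + B) + S(b(-1)) = (-5 + 906) + (5 + √2*√(-3*(-1))) = 901 + (5 + √2*√3) = 901 + (5 + √6) = 906 + √6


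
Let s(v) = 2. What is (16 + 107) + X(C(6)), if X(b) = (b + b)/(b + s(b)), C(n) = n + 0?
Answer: 249/2 ≈ 124.50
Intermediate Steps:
C(n) = n
X(b) = 2*b/(2 + b) (X(b) = (b + b)/(b + 2) = (2*b)/(2 + b) = 2*b/(2 + b))
(16 + 107) + X(C(6)) = (16 + 107) + 2*6/(2 + 6) = 123 + 2*6/8 = 123 + 2*6*(1/8) = 123 + 3/2 = 249/2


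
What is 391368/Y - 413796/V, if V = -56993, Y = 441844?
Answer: 51284629062/6295503773 ≈ 8.1462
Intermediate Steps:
391368/Y - 413796/V = 391368/441844 - 413796/(-56993) = 391368*(1/441844) - 413796*(-1/56993) = 97842/110461 + 413796/56993 = 51284629062/6295503773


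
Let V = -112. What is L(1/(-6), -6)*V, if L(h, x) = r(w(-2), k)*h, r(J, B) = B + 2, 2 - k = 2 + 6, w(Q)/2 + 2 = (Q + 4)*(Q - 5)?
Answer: -224/3 ≈ -74.667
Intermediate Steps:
w(Q) = -4 + 2*(-5 + Q)*(4 + Q) (w(Q) = -4 + 2*((Q + 4)*(Q - 5)) = -4 + 2*((4 + Q)*(-5 + Q)) = -4 + 2*((-5 + Q)*(4 + Q)) = -4 + 2*(-5 + Q)*(4 + Q))
k = -6 (k = 2 - (2 + 6) = 2 - 1*8 = 2 - 8 = -6)
r(J, B) = 2 + B
L(h, x) = -4*h (L(h, x) = (2 - 6)*h = -4*h)
L(1/(-6), -6)*V = -4/(-6)*(-112) = -4*(-⅙)*(-112) = (⅔)*(-112) = -224/3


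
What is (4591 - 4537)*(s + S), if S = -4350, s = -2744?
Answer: -383076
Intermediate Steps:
(4591 - 4537)*(s + S) = (4591 - 4537)*(-2744 - 4350) = 54*(-7094) = -383076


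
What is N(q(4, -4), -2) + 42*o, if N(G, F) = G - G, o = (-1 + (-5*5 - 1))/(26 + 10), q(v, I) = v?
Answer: -63/2 ≈ -31.500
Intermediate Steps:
o = -3/4 (o = (-1 + (-25 - 1))/36 = (-1 - 26)*(1/36) = -27*1/36 = -3/4 ≈ -0.75000)
N(G, F) = 0
N(q(4, -4), -2) + 42*o = 0 + 42*(-3/4) = 0 - 63/2 = -63/2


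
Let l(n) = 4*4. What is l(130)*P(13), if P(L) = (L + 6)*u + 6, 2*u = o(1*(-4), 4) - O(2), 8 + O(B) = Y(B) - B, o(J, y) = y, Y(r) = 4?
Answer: 1616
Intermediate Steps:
O(B) = -4 - B (O(B) = -8 + (4 - B) = -4 - B)
u = 5 (u = (4 - (-4 - 1*2))/2 = (4 - (-4 - 2))/2 = (4 - 1*(-6))/2 = (4 + 6)/2 = (½)*10 = 5)
l(n) = 16
P(L) = 36 + 5*L (P(L) = (L + 6)*5 + 6 = (6 + L)*5 + 6 = (30 + 5*L) + 6 = 36 + 5*L)
l(130)*P(13) = 16*(36 + 5*13) = 16*(36 + 65) = 16*101 = 1616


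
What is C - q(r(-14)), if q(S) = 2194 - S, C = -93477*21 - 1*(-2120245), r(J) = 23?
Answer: 155057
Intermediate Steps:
C = 157228 (C = -1963017 + 2120245 = 157228)
C - q(r(-14)) = 157228 - (2194 - 1*23) = 157228 - (2194 - 23) = 157228 - 1*2171 = 157228 - 2171 = 155057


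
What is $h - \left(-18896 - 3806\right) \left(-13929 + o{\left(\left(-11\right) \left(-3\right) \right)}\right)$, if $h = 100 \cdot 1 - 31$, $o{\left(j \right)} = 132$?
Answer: $-313219425$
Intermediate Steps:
$h = 69$ ($h = 100 - 31 = 69$)
$h - \left(-18896 - 3806\right) \left(-13929 + o{\left(\left(-11\right) \left(-3\right) \right)}\right) = 69 - \left(-18896 - 3806\right) \left(-13929 + 132\right) = 69 - \left(-22702\right) \left(-13797\right) = 69 - 313219494 = -313219425$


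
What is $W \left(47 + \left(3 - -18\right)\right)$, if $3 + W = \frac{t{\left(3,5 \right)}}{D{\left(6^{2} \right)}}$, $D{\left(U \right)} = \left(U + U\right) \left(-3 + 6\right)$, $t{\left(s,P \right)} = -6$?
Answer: $- \frac{1853}{9} \approx -205.89$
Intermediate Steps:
$D{\left(U \right)} = 6 U$ ($D{\left(U \right)} = 2 U 3 = 6 U$)
$W = - \frac{109}{36}$ ($W = -3 - \frac{6}{6 \cdot 6^{2}} = -3 - \frac{6}{6 \cdot 36} = -3 - \frac{6}{216} = -3 - \frac{1}{36} = - \frac{109}{36} \approx -3.0278$)
$W \left(47 + \left(3 - -18\right)\right) = - \frac{109 \left(47 + \left(3 - -18\right)\right)}{36} = - \frac{109 \left(47 + \left(3 + 18\right)\right)}{36} = - \frac{109 \left(47 + 21\right)}{36} = \left(- \frac{109}{36}\right) 68 = - \frac{1853}{9}$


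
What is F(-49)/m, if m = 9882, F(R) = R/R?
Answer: 1/9882 ≈ 0.00010119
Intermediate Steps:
F(R) = 1
F(-49)/m = 1/9882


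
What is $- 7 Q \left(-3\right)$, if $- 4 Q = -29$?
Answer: $\frac{609}{4} \approx 152.25$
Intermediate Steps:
$Q = \frac{29}{4}$ ($Q = \left(- \frac{1}{4}\right) \left(-29\right) = \frac{29}{4} \approx 7.25$)
$- 7 Q \left(-3\right) = \left(-7\right) \frac{29}{4} \left(-3\right) = \left(- \frac{203}{4}\right) \left(-3\right) = \frac{609}{4}$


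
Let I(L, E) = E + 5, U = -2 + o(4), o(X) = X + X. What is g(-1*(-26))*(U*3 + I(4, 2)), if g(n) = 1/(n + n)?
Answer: 25/52 ≈ 0.48077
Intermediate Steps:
o(X) = 2*X
g(n) = 1/(2*n)
U = 6 (U = -2 + 2*4 = -2 + 8 = 6)
I(L, E) = 5 + E
g(-1*(-26))*(U*3 + I(4, 2)) = (1/(2*((-1*(-26)))))*(6*3 + (5 + 2)) = ((1/2)/26)*(18 + 7) = ((1/2)*(1/26))*25 = (1/52)*25 = 25/52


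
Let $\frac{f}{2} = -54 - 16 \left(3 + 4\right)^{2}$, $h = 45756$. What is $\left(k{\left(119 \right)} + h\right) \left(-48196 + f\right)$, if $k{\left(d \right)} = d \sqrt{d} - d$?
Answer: $-2276008464 - 5934768 \sqrt{119} \approx -2.3407 \cdot 10^{9}$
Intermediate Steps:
$f = -1676$ ($f = 2 \left(-54 - 16 \left(3 + 4\right)^{2}\right) = 2 \left(-54 - 16 \cdot 7^{2}\right) = 2 \left(-54 - 784\right) = 2 \left(-838\right) = -1676$)
$k{\left(d \right)} = d^{\frac{3}{2}} - d$
$\left(k{\left(119 \right)} + h\right) \left(-48196 + f\right) = \left(\left(119^{\frac{3}{2}} - 119\right) + 45756\right) \left(-48196 - 1676\right) = \left(\left(119 \sqrt{119} - 119\right) + 45756\right) \left(-49872\right) = \left(\left(-119 + 119 \sqrt{119}\right) + 45756\right) \left(-49872\right) = \left(45637 + 119 \sqrt{119}\right) \left(-49872\right) = -2276008464 - 5934768 \sqrt{119}$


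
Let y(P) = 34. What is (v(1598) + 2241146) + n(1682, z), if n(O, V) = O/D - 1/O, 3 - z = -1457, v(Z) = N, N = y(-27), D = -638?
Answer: 41466263571/18502 ≈ 2.2412e+6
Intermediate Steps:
N = 34
v(Z) = 34
z = 1460 (z = 3 - 1*(-1457) = 3 + 1457 = 1460)
n(O, V) = -1/O - O/638 (n(O, V) = O/(-638) - 1/O = O*(-1/638) - 1/O = -O/638 - 1/O = -1/O - O/638)
(v(1598) + 2241146) + n(1682, z) = (34 + 2241146) + (-1/1682 - 1/638*1682) = 2241180 + (-1*1/1682 - 29/11) = 2241180 + (-1/1682 - 29/11) = 2241180 - 48789/18502 = 41466263571/18502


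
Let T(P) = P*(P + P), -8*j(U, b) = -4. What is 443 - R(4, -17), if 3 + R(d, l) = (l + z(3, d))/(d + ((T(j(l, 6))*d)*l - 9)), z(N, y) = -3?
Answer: 17374/39 ≈ 445.49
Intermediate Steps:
j(U, b) = 1/2 (j(U, b) = -1/8*(-4) = 1/2)
T(P) = 2*P**2 (T(P) = P*(2*P) = 2*P**2)
R(d, l) = -3 + (-3 + l)/(-9 + d + d*l/2) (R(d, l) = -3 + (l - 3)/(d + (((2*(1/2)**2)*d)*l - 9)) = -3 + (-3 + l)/(d + (((2*(1/4))*d)*l - 9)) = -3 + (-3 + l)/(d + ((d/2)*l - 9)) = -3 + (-3 + l)/(d + (d*l/2 - 9)) = -3 + (-3 + l)/(d + (-9 + d*l/2)) = -3 + (-3 + l)/(-9 + d + d*l/2))
443 - R(4, -17) = 443 - (48 - 6*4 + 2*(-17) - 3*4*(-17))/(-18 + 2*4 + 4*(-17)) = 443 - (48 - 24 - 34 + 204)/(-18 + 8 - 68) = 443 - 194/(-78) = 443 - (-1)*194/78 = 443 - 1*(-97/39) = 443 + 97/39 = 17374/39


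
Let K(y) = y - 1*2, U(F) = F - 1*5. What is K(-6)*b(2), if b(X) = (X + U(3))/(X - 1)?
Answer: 0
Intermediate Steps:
U(F) = -5 + F (U(F) = F - 5 = -5 + F)
b(X) = (-2 + X)/(-1 + X) (b(X) = (X + (-5 + 3))/(X - 1) = (X - 2)/(-1 + X) = (-2 + X)/(-1 + X))
K(y) = -2 + y (K(y) = y - 2 = -2 + y)
K(-6)*b(2) = (-2 - 6)*((-2 + 2)/(-1 + 2)) = -8*0/1 = -8*0 = 0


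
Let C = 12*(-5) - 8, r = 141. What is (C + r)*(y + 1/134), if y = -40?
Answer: -391207/134 ≈ -2919.5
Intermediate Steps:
C = -68 (C = -60 - 8 = -68)
(C + r)*(y + 1/134) = (-68 + 141)*(-40 + 1/134) = 73*(-40 + 1/134) = 73*(-5359/134) = -391207/134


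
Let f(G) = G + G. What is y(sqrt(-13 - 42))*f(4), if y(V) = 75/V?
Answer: -120*I*sqrt(55)/11 ≈ -80.904*I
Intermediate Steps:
f(G) = 2*G
y(sqrt(-13 - 42))*f(4) = (75/(sqrt(-13 - 42)))*(2*4) = (75/(sqrt(-55)))*8 = (75/((I*sqrt(55))))*8 = (75*(-I*sqrt(55)/55))*8 = -15*I*sqrt(55)/11*8 = -120*I*sqrt(55)/11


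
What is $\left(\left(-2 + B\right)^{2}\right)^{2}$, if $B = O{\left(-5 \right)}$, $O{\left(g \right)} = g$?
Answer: $2401$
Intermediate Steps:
$B = -5$
$\left(\left(-2 + B\right)^{2}\right)^{2} = \left(\left(-2 - 5\right)^{2}\right)^{2} = \left(\left(-7\right)^{2}\right)^{2} = 49^{2} = 2401$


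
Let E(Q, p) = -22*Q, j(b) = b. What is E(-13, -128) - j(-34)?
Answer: 320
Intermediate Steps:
E(-13, -128) - j(-34) = -22*(-13) - 1*(-34) = 286 + 34 = 320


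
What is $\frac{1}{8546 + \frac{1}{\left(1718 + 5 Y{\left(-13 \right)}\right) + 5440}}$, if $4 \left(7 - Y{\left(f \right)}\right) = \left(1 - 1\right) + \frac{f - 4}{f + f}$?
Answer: $\frac{747987}{6392297006} \approx 0.00011701$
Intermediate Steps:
$Y{\left(f \right)} = 7 - \frac{-4 + f}{8 f}$ ($Y{\left(f \right)} = 7 - \frac{\left(1 - 1\right) + \frac{f - 4}{f + f}}{4} = 7 - \frac{0 + \frac{-4 + f}{2 f}}{4} = 7 - \frac{\frac{1}{2} \frac{1}{f} \left(-4 + f\right)}{4} = 7 - \frac{-4 + f}{8 f}$)
$\frac{1}{8546 + \frac{1}{\left(1718 + 5 Y{\left(-13 \right)}\right) + 5440}} = \frac{1}{8546 + \frac{1}{\left(1718 + 5 \frac{4 + 55 \left(-13\right)}{8 \left(-13\right)}\right) + 5440}} = \frac{1}{8546 + \frac{1}{\left(1718 + 5 \cdot \frac{1}{8} \left(- \frac{1}{13}\right) \left(4 - 715\right)\right) + 5440}} = \frac{1}{8546 + \frac{1}{\left(1718 + 5 \cdot \frac{1}{8} \left(- \frac{1}{13}\right) \left(-711\right)\right) + 5440}} = \frac{1}{8546 + \frac{1}{\left(1718 + 5 \cdot \frac{711}{104}\right) + 5440}} = \frac{1}{8546 + \frac{1}{\left(1718 + \frac{3555}{104}\right) + 5440}} = \frac{1}{8546 + \frac{1}{\frac{182227}{104} + 5440}} = \frac{1}{8546 + \frac{1}{\frac{747987}{104}}} = \frac{1}{8546 + \frac{104}{747987}} = \frac{1}{\frac{6392297006}{747987}} = \frac{747987}{6392297006}$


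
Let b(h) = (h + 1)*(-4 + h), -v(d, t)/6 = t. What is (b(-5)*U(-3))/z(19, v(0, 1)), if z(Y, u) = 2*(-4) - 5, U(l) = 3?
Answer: -108/13 ≈ -8.3077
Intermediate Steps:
v(d, t) = -6*t
b(h) = (1 + h)*(-4 + h)
z(Y, u) = -13 (z(Y, u) = -8 - 5 = -13)
(b(-5)*U(-3))/z(19, v(0, 1)) = ((-4 + (-5)**2 - 3*(-5))*3)/(-13) = ((-4 + 25 + 15)*3)*(-1/13) = (36*3)*(-1/13) = 108*(-1/13) = -108/13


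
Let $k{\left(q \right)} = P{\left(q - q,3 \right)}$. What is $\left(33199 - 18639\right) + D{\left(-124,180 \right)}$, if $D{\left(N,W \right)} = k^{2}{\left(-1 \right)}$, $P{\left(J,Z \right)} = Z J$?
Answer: $14560$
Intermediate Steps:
$P{\left(J,Z \right)} = J Z$
$k{\left(q \right)} = 0$ ($k{\left(q \right)} = \left(q - q\right) 3 = 0 \cdot 3 = 0$)
$D{\left(N,W \right)} = 0$ ($D{\left(N,W \right)} = 0^{2} = 0$)
$\left(33199 - 18639\right) + D{\left(-124,180 \right)} = \left(33199 - 18639\right) + 0 = 14560 + 0 = 14560$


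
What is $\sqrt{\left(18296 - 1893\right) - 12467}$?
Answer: $4 \sqrt{246} \approx 62.738$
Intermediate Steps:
$\sqrt{\left(18296 - 1893\right) - 12467} = \sqrt{16403 - 12467} = \sqrt{3936} = 4 \sqrt{246}$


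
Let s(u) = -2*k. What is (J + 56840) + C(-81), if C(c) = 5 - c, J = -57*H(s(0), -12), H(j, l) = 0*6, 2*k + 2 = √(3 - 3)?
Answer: 56926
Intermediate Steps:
k = -1 (k = -1 + √(3 - 3)/2 = -1 + √0/2 = -1 + (½)*0 = -1 + 0 = -1)
s(u) = 2 (s(u) = -2*(-1) = 2)
H(j, l) = 0
J = 0 (J = -57*0 = 0)
(J + 56840) + C(-81) = (0 + 56840) + (5 - 1*(-81)) = 56840 + (5 + 81) = 56840 + 86 = 56926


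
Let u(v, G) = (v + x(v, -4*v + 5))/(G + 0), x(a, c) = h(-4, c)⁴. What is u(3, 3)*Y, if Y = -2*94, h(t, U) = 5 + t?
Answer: -752/3 ≈ -250.67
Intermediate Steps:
x(a, c) = 1 (x(a, c) = (5 - 4)⁴ = 1⁴ = 1)
u(v, G) = (1 + v)/G (u(v, G) = (v + 1)/(G + 0) = (1 + v)/G)
Y = -188
u(3, 3)*Y = ((1 + 3)/3)*(-188) = ((⅓)*4)*(-188) = (4/3)*(-188) = -752/3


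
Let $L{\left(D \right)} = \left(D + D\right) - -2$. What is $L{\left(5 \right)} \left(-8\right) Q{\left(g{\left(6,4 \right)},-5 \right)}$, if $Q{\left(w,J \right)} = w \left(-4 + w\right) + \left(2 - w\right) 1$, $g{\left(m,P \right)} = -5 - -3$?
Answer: $-1536$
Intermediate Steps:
$g{\left(m,P \right)} = -2$ ($g{\left(m,P \right)} = -5 + 3 = -2$)
$Q{\left(w,J \right)} = 2 - w + w \left(-4 + w\right)$ ($Q{\left(w,J \right)} = w \left(-4 + w\right) - \left(-2 + w\right) = 2 - w + w \left(-4 + w\right)$)
$L{\left(D \right)} = 2 + 2 D$ ($L{\left(D \right)} = 2 D + 2 = 2 + 2 D$)
$L{\left(5 \right)} \left(-8\right) Q{\left(g{\left(6,4 \right)},-5 \right)} = \left(2 + 2 \cdot 5\right) \left(-8\right) \left(2 + \left(-2\right)^{2} - -10\right) = \left(2 + 10\right) \left(-8\right) \left(2 + 4 + 10\right) = 12 \left(-8\right) 16 = \left(-96\right) 16 = -1536$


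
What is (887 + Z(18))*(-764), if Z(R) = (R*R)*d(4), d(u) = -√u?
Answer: -182596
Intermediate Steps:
Z(R) = -2*R² (Z(R) = (R*R)*(-√4) = R²*(-1*2) = R²*(-2) = -2*R²)
(887 + Z(18))*(-764) = (887 - 2*18²)*(-764) = (887 - 2*324)*(-764) = (887 - 648)*(-764) = 239*(-764) = -182596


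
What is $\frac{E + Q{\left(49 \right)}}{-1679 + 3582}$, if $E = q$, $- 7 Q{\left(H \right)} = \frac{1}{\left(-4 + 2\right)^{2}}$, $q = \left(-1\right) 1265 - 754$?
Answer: $- \frac{56533}{53284} \approx -1.061$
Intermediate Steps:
$q = -2019$ ($q = -1265 - 754 = -2019$)
$Q{\left(H \right)} = - \frac{1}{28}$ ($Q{\left(H \right)} = - \frac{1}{7 \left(-4 + 2\right)^{2}} = - \frac{1}{7 \left(-2\right)^{2}} = - \frac{1}{7 \cdot 4} = \left(- \frac{1}{7}\right) \frac{1}{4} = - \frac{1}{28}$)
$E = -2019$
$\frac{E + Q{\left(49 \right)}}{-1679 + 3582} = \frac{-2019 - \frac{1}{28}}{-1679 + 3582} = - \frac{56533}{28 \cdot 1903} = \left(- \frac{56533}{28}\right) \frac{1}{1903} = - \frac{56533}{53284}$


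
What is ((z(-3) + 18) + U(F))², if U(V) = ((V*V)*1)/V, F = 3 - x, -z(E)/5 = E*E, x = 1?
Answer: 625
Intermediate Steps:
z(E) = -5*E² (z(E) = -5*E*E = -5*E²)
F = 2 (F = 3 - 1*1 = 3 - 1 = 2)
U(V) = V (U(V) = (V²*1)/V = V²/V = V)
((z(-3) + 18) + U(F))² = ((-5*(-3)² + 18) + 2)² = ((-5*9 + 18) + 2)² = ((-45 + 18) + 2)² = (-27 + 2)² = (-25)² = 625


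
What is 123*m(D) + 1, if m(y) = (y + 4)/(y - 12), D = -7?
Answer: 388/19 ≈ 20.421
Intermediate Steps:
m(y) = (4 + y)/(-12 + y)
123*m(D) + 1 = 123*((4 - 7)/(-12 - 7)) + 1 = 123*(-3/(-19)) + 1 = 123*(-1/19*(-3)) + 1 = 123*(3/19) + 1 = 369/19 + 1 = 388/19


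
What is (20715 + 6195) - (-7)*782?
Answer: 32384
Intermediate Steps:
(20715 + 6195) - (-7)*782 = 26910 - 1*(-5474) = 26910 + 5474 = 32384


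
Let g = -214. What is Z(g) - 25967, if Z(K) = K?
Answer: -26181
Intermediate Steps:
Z(g) - 25967 = -214 - 25967 = -26181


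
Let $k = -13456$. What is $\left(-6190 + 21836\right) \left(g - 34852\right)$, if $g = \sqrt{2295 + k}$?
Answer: $-545294392 + 15646 i \sqrt{11161} \approx -5.4529 \cdot 10^{8} + 1.6529 \cdot 10^{6} i$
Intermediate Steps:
$g = i \sqrt{11161}$ ($g = \sqrt{2295 - 13456} = \sqrt{-11161} = i \sqrt{11161} \approx 105.65 i$)
$\left(-6190 + 21836\right) \left(g - 34852\right) = \left(-6190 + 21836\right) \left(i \sqrt{11161} - 34852\right) = 15646 \left(-34852 + i \sqrt{11161}\right) = -545294392 + 15646 i \sqrt{11161}$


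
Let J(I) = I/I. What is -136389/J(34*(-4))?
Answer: -136389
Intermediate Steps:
J(I) = 1
-136389/J(34*(-4)) = -136389/1 = -136389*1 = -136389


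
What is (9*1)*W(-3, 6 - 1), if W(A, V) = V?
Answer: 45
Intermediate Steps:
(9*1)*W(-3, 6 - 1) = (9*1)*(6 - 1) = 9*5 = 45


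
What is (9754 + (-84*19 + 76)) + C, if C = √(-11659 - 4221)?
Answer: 8234 + 2*I*√3970 ≈ 8234.0 + 126.02*I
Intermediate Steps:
C = 2*I*√3970 (C = √(-15880) = 2*I*√3970 ≈ 126.02*I)
(9754 + (-84*19 + 76)) + C = (9754 + (-84*19 + 76)) + 2*I*√3970 = (9754 + (-1596 + 76)) + 2*I*√3970 = (9754 - 1520) + 2*I*√3970 = 8234 + 2*I*√3970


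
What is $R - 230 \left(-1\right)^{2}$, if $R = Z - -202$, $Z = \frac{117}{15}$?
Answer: $- \frac{101}{5} \approx -20.2$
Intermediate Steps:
$Z = \frac{39}{5}$ ($Z = 117 \cdot \frac{1}{15} = \frac{39}{5} \approx 7.8$)
$R = \frac{1049}{5}$ ($R = \frac{39}{5} - -202 = \frac{39}{5} + 202 = \frac{1049}{5} \approx 209.8$)
$R - 230 \left(-1\right)^{2} = \frac{1049}{5} - 230 \left(-1\right)^{2} = \frac{1049}{5} - 230 = - \frac{101}{5}$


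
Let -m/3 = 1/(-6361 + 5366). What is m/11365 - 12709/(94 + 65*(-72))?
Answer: 143715609833/51859290550 ≈ 2.7713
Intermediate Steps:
m = 3/995 (m = -3/(-6361 + 5366) = -3/(-995) = -3*(-1/995) = 3/995 ≈ 0.0030151)
m/11365 - 12709/(94 + 65*(-72)) = (3/995)/11365 - 12709/(94 + 65*(-72)) = (3/995)*(1/11365) - 12709/(94 - 4680) = 3/11308175 - 12709/(-4586) = 3/11308175 - 12709*(-1/4586) = 3/11308175 + 12709/4586 = 143715609833/51859290550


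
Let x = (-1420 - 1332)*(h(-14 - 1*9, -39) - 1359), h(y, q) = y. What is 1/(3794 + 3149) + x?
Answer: 26406061953/6943 ≈ 3.8033e+6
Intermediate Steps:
x = 3803264 (x = (-1420 - 1332)*((-14 - 1*9) - 1359) = -2752*((-14 - 9) - 1359) = -2752*(-23 - 1359) = -2752*(-1382) = 3803264)
1/(3794 + 3149) + x = 1/(3794 + 3149) + 3803264 = 1/6943 + 3803264 = 26406061953/6943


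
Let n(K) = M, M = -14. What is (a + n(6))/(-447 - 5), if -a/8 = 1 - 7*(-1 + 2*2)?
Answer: -73/226 ≈ -0.32301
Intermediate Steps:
n(K) = -14
a = 160 (a = -8*(1 - 7*(-1 + 2*2)) = -8*(1 - 7*(-1 + 4)) = -8*(1 - 7*3) = -8*(1 - 21) = -8*(-20) = 160)
(a + n(6))/(-447 - 5) = (160 - 14)/(-447 - 5) = 146/(-452) = 146*(-1/452) = -73/226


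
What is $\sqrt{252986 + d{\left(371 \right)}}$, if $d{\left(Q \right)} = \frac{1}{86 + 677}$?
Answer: $\frac{3 \sqrt{16364511933}}{763} \approx 502.98$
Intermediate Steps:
$d{\left(Q \right)} = \frac{1}{763}$
$\sqrt{252986 + d{\left(371 \right)}} = \sqrt{252986 + \frac{1}{763}} = \sqrt{\frac{193028319}{763}} = \frac{3 \sqrt{16364511933}}{763}$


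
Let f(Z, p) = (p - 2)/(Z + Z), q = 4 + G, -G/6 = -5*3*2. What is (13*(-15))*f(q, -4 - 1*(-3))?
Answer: 585/368 ≈ 1.5897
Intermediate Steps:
G = 180 (G = -6*(-5*3)*2 = -(-90)*2 = -6*(-30) = 180)
q = 184 (q = 4 + 180 = 184)
f(Z, p) = (-2 + p)/(2*Z) (f(Z, p) = (-2 + p)/((2*Z)) = (-2 + p)*(1/(2*Z)) = (-2 + p)/(2*Z))
(13*(-15))*f(q, -4 - 1*(-3)) = (13*(-15))*((1/2)*(-2 + (-4 - 1*(-3)))/184) = -195*(-2 + (-4 + 3))/(2*184) = -195*(-2 - 1)/(2*184) = -195*(-3)/(2*184) = -195*(-3/368) = 585/368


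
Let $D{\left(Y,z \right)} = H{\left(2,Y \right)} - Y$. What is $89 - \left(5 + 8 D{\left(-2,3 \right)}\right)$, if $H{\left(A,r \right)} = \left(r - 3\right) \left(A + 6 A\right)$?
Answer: $628$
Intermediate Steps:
$H{\left(A,r \right)} = 7 A \left(-3 + r\right)$ ($H{\left(A,r \right)} = \left(-3 + r\right) 7 A = 7 A \left(-3 + r\right)$)
$D{\left(Y,z \right)} = -42 + 13 Y$ ($D{\left(Y,z \right)} = 7 \cdot 2 \left(-3 + Y\right) - Y = \left(-42 + 14 Y\right) - Y = -42 + 13 Y$)
$89 - \left(5 + 8 D{\left(-2,3 \right)}\right) = 89 - \left(5 + 8 \left(-42 + 13 \left(-2\right)\right)\right) = 89 - \left(5 + 8 \left(-42 - 26\right)\right) = 89 - -539 = 89 + \left(544 - 5\right) = 89 + 539 = 628$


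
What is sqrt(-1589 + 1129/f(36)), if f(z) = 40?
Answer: I*sqrt(624310)/20 ≈ 39.507*I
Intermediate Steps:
sqrt(-1589 + 1129/f(36)) = sqrt(-1589 + 1129/40) = sqrt(-62431/40) = I*sqrt(624310)/20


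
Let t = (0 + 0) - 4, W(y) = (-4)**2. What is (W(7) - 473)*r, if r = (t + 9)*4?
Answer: -9140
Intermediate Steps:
W(y) = 16
t = -4 (t = 0 - 4 = -4)
r = 20 (r = (-4 + 9)*4 = 5*4 = 20)
(W(7) - 473)*r = (16 - 473)*20 = -457*20 = -9140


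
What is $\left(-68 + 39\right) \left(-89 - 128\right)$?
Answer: $6293$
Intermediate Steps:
$\left(-68 + 39\right) \left(-89 - 128\right) = \left(-29\right) \left(-217\right) = 6293$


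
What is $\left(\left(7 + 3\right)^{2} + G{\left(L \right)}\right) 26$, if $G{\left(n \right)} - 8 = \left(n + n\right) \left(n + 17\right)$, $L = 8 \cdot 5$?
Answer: $121368$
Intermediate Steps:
$L = 40$
$G{\left(n \right)} = 8 + 2 n \left(17 + n\right)$ ($G{\left(n \right)} = 8 + \left(n + n\right) \left(n + 17\right) = 8 + 2 n \left(17 + n\right)$)
$\left(\left(7 + 3\right)^{2} + G{\left(L \right)}\right) 26 = \left(\left(7 + 3\right)^{2} + \left(8 + 2 \cdot 40^{2} + 34 \cdot 40\right)\right) 26 = \left(10^{2} + \left(8 + 2 \cdot 1600 + 1360\right)\right) 26 = \left(100 + \left(8 + 3200 + 1360\right)\right) 26 = \left(100 + 4568\right) 26 = 4668 \cdot 26 = 121368$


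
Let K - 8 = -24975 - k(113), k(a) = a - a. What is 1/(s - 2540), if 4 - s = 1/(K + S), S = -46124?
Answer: -71091/180286775 ≈ -0.00039432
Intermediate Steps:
k(a) = 0
K = -24967 (K = 8 + (-24975 - 1*0) = 8 + (-24975 + 0) = 8 - 24975 = -24967)
s = 284365/71091 (s = 4 - 1/(-24967 - 46124) = 4 - 1/(-71091) = 4 - 1*(-1/71091) = 4 + 1/71091 = 284365/71091 ≈ 4.0000)
1/(s - 2540) = 1/(284365/71091 - 2540) = 1/(-180286775/71091) = -71091/180286775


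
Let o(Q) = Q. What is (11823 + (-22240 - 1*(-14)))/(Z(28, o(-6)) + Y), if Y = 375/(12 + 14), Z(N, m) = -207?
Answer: 270478/5007 ≈ 54.020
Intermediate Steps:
Y = 375/26 ≈ 14.423
(11823 + (-22240 - 1*(-14)))/(Z(28, o(-6)) + Y) = (11823 + (-22240 - 1*(-14)))/(-207 + 375/26) = (11823 + (-22240 + 14))/(-5007/26) = (11823 - 22226)*(-26/5007) = -10403*(-26/5007) = 270478/5007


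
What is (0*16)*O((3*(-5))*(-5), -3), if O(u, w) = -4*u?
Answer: 0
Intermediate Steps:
(0*16)*O((3*(-5))*(-5), -3) = (0*16)*(-4*3*(-5)*(-5)) = 0*(-(-60)*(-5)) = 0*(-4*75) = 0*(-300) = 0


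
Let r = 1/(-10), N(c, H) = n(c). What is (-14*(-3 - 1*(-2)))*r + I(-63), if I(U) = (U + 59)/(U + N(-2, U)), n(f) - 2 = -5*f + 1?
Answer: -33/25 ≈ -1.3200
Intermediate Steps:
n(f) = 3 - 5*f (n(f) = 2 + (-5*f + 1) = 2 + (1 - 5*f) = 3 - 5*f)
N(c, H) = 3 - 5*c
r = -⅒ ≈ -0.10000
I(U) = (59 + U)/(13 + U) (I(U) = (U + 59)/(U + (3 - 5*(-2))) = (59 + U)/(U + (3 + 10)) = (59 + U)/(U + 13) = (59 + U)/(13 + U))
(-14*(-3 - 1*(-2)))*r + I(-63) = -14*(-3 - 1*(-2))*(-⅒) + (59 - 63)/(13 - 63) = -14*(-3 + 2)*(-⅒) - 4/(-50) = -14*(-1)*(-⅒) - 1/50*(-4) = 14*(-⅒) + 2/25 = -7/5 + 2/25 = -33/25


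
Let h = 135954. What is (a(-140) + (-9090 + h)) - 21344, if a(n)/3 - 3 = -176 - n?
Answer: 105421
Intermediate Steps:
a(n) = -519 - 3*n (a(n) = 9 + 3*(-176 - n) = 9 + (-528 - 3*n) = -519 - 3*n)
(a(-140) + (-9090 + h)) - 21344 = ((-519 - 3*(-140)) + (-9090 + 135954)) - 21344 = ((-519 + 420) + 126864) - 21344 = (-99 + 126864) - 21344 = 126765 - 21344 = 105421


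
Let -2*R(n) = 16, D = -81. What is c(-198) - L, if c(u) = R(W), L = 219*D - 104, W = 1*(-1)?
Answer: 17835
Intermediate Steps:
W = -1
R(n) = -8 (R(n) = -½*16 = -8)
L = -17843 (L = 219*(-81) - 104 = -17739 - 104 = -17843)
c(u) = -8
c(-198) - L = -8 - 1*(-17843) = -8 + 17843 = 17835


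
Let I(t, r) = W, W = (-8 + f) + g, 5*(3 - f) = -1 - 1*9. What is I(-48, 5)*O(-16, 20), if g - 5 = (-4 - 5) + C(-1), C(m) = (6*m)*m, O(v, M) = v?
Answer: 16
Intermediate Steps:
C(m) = 6*m**2
f = 5 (f = 3 - (-1 - 1*9)/5 = 3 - (-1 - 9)/5 = 3 - 1/5*(-10) = 3 + 2 = 5)
g = 2 (g = 5 + ((-4 - 5) + 6*(-1)**2) = 5 + (-9 + 6*1) = 5 + (-9 + 6) = 5 - 3 = 2)
W = -1 (W = (-8 + 5) + 2 = -3 + 2 = -1)
I(t, r) = -1
I(-48, 5)*O(-16, 20) = -1*(-16) = 16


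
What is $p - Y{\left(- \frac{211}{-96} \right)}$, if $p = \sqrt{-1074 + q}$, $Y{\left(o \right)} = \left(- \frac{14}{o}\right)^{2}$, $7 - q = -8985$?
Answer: $- \frac{1806336}{44521} + \sqrt{7918} \approx 48.41$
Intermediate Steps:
$q = 8992$ ($q = 7 - -8985 = 7 + 8985 = 8992$)
$Y{\left(o \right)} = \frac{196}{o^{2}}$
$p = \sqrt{7918}$ ($p = \sqrt{-1074 + 8992} = \sqrt{7918} \approx 88.983$)
$p - Y{\left(- \frac{211}{-96} \right)} = \sqrt{7918} - \frac{196}{\frac{44521}{9216}} = \sqrt{7918} - 196 \cdot \frac{9216}{44521} = \sqrt{7918} - \frac{1806336}{44521} = - \frac{1806336}{44521} + \sqrt{7918}$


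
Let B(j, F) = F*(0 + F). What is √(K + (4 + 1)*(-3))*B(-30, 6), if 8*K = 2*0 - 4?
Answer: 18*I*√62 ≈ 141.73*I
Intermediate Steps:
B(j, F) = F² (B(j, F) = F*F = F²)
K = -½ (K = (2*0 - 4)/8 = (0 - 4)/8 = (⅛)*(-4) = -½ ≈ -0.50000)
√(K + (4 + 1)*(-3))*B(-30, 6) = √(-½ + (4 + 1)*(-3))*6² = √(-½ + 5*(-3))*36 = √(-½ - 15)*36 = √(-31/2)*36 = (I*√62/2)*36 = 18*I*√62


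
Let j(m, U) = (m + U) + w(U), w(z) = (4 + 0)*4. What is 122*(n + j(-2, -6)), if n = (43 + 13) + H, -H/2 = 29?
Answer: 732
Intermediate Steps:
H = -58 (H = -2*29 = -58)
w(z) = 16 (w(z) = 4*4 = 16)
n = -2 (n = (43 + 13) - 58 = 56 - 58 = -2)
j(m, U) = 16 + U + m (j(m, U) = (m + U) + 16 = (U + m) + 16 = 16 + U + m)
122*(n + j(-2, -6)) = 122*(-2 + (16 - 6 - 2)) = 122*(-2 + 8) = 122*6 = 732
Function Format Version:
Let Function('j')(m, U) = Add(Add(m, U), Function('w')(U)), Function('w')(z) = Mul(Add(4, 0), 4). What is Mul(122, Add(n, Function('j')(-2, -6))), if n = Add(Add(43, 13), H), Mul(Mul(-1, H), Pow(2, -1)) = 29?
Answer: 732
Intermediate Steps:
H = -58 (H = Mul(-2, 29) = -58)
Function('w')(z) = 16 (Function('w')(z) = Mul(4, 4) = 16)
n = -2 (n = Add(Add(43, 13), -58) = Add(56, -58) = -2)
Function('j')(m, U) = Add(16, U, m) (Function('j')(m, U) = Add(Add(m, U), 16) = Add(Add(U, m), 16) = Add(16, U, m))
Mul(122, Add(n, Function('j')(-2, -6))) = Mul(122, Add(-2, Add(16, -6, -2))) = Mul(122, Add(-2, 8)) = Mul(122, 6) = 732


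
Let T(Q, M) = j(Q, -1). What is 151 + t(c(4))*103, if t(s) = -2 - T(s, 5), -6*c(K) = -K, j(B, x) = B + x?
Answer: -62/3 ≈ -20.667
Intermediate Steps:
c(K) = K/6 (c(K) = -(-1)*K/6 = K/6)
T(Q, M) = -1 + Q (T(Q, M) = Q - 1 = -1 + Q)
t(s) = -1 - s (t(s) = -2 - (-1 + s) = -2 + (1 - s) = -1 - s)
151 + t(c(4))*103 = 151 + (-1 - 4/6)*103 = 151 + (-1 - 1*⅔)*103 = 151 + (-1 - ⅔)*103 = 151 - 5/3*103 = 151 - 515/3 = -62/3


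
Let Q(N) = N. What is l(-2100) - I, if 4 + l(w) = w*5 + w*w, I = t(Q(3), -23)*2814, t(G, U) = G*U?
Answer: 4593662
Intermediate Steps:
I = -194166 (I = (3*(-23))*2814 = -69*2814 = -194166)
l(w) = -4 + w² + 5*w (l(w) = -4 + (w*5 + w*w) = -4 + (5*w + w²) = -4 + (w² + 5*w) = -4 + w² + 5*w)
l(-2100) - I = (-4 + (-2100)² + 5*(-2100)) - 1*(-194166) = (-4 + 4410000 - 10500) + 194166 = 4399496 + 194166 = 4593662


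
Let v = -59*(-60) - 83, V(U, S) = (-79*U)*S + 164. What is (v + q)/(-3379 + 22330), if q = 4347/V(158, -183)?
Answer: 7897071437/43291095870 ≈ 0.18242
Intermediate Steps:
V(U, S) = 164 - 79*S*U (V(U, S) = -79*S*U + 164 = 164 - 79*S*U)
v = 3457 (v = 3540 - 83 = 3457)
q = 4347/2284370 (q = 4347/(164 - 79*(-183)*158) = 4347/(164 + 2284206) = 4347/2284370 ≈ 0.0019029)
(v + q)/(-3379 + 22330) = (3457 + 4347/2284370)/(-3379 + 22330) = (7897071437/2284370)/18951 = (7897071437/2284370)*(1/18951) = 7897071437/43291095870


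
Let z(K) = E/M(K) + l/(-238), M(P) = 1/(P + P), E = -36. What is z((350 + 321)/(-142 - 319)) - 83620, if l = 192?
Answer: -4581604708/54859 ≈ -83516.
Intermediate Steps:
M(P) = 1/(2*P)
z(K) = -96/119 - 72*K (z(K) = -36*2*K + 192/(-238) = -72*K + 192*(-1/238) = -72*K - 96/119 = -96/119 - 72*K)
z((350 + 321)/(-142 - 319)) - 83620 = (-96/119 - 72*(350 + 321)/(-142 - 319)) - 83620 = (-96/119 - 48312/(-461)) - 83620 = (-96/119 - 48312*(-1)/461) - 83620 = (-96/119 - 72*(-671/461)) - 83620 = (-96/119 + 48312/461) - 83620 = 5704872/54859 - 83620 = -4581604708/54859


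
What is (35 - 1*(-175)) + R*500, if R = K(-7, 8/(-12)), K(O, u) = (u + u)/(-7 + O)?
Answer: 5410/21 ≈ 257.62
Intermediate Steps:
K(O, u) = 2*u/(-7 + O) (K(O, u) = (2*u)/(-7 + O) = 2*u/(-7 + O))
R = 2/21 (R = 2*(8/(-12))/(-7 - 7) = 2*(8*(-1/12))/(-14) = 2*(-2/3)*(-1/14) = 2/21 ≈ 0.095238)
(35 - 1*(-175)) + R*500 = (35 - 1*(-175)) + (2/21)*500 = (35 + 175) + 1000/21 = 210 + 1000/21 = 5410/21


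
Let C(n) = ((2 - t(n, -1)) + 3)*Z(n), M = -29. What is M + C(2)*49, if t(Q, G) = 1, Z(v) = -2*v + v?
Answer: -421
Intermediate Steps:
Z(v) = -v
C(n) = -4*n (C(n) = ((2 - 1*1) + 3)*(-n) = ((2 - 1) + 3)*(-n) = (1 + 3)*(-n) = 4*(-n) = -4*n)
M + C(2)*49 = -29 - 4*2*49 = -29 - 8*49 = -29 - 392 = -421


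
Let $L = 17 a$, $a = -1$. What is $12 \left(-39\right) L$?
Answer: $7956$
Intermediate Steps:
$L = -17$ ($L = 17 \left(-1\right) = -17$)
$12 \left(-39\right) L = 12 \left(-39\right) \left(-17\right) = \left(-468\right) \left(-17\right) = 7956$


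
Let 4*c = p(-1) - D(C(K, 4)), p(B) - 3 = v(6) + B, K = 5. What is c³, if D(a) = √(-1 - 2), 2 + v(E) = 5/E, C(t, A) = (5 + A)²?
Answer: -1495/13824 + 11*I*√3/768 ≈ -0.10815 + 0.024808*I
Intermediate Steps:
v(E) = -2 + 5/E
D(a) = I*√3 (D(a) = √(-3) = I*√3)
p(B) = 11/6 + B (p(B) = 3 + ((-2 + 5/6) + B) = 3 + ((-2 + 5*(⅙)) + B) = 3 + ((-2 + ⅚) + B) = 3 + (-7/6 + B) = 11/6 + B)
c = 5/24 - I*√3/4 (c = ((11/6 - 1) - I*√3)/4 = (⅚ - I*√3)/4 = 5/24 - I*√3/4 ≈ 0.20833 - 0.43301*I)
c³ = (5/24 - I*√3/4)³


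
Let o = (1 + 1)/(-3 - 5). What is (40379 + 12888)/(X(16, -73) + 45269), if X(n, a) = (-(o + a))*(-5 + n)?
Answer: 213068/184299 ≈ 1.1561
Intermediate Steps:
o = -¼ (o = 2/(-8) = 2*(-⅛) = -¼ ≈ -0.25000)
X(n, a) = (-5 + n)*(¼ - a) (X(n, a) = (-(-¼ + a))*(-5 + n) = (¼ - a)*(-5 + n) = (-5 + n)*(¼ - a))
(40379 + 12888)/(X(16, -73) + 45269) = (40379 + 12888)/((-5/4 + 5*(-73) + (¼)*16 - 1*(-73)*16) + 45269) = 53267/((-5/4 - 365 + 4 + 1168) + 45269) = 53267/(3223/4 + 45269) = 53267/(184299/4) = 53267*(4/184299) = 213068/184299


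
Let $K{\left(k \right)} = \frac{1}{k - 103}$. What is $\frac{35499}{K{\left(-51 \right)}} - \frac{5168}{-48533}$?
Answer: $- \frac{265322431750}{48533} \approx -5.4668 \cdot 10^{6}$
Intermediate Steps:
$K{\left(k \right)} = \frac{1}{-103 + k}$
$\frac{35499}{K{\left(-51 \right)}} - \frac{5168}{-48533} = \frac{35499}{\frac{1}{-103 - 51}} - \frac{5168}{-48533} = \frac{35499}{\frac{1}{-154}} - - \frac{5168}{48533} = \frac{35499}{- \frac{1}{154}} + \frac{5168}{48533} = 35499 \left(-154\right) + \frac{5168}{48533} = -5466846 + \frac{5168}{48533} = - \frac{265322431750}{48533}$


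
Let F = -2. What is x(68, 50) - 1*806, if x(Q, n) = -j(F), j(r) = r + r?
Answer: -802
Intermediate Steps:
j(r) = 2*r
x(Q, n) = 4 (x(Q, n) = -2*(-2) = -1*(-4) = 4)
x(68, 50) - 1*806 = 4 - 1*806 = 4 - 806 = -802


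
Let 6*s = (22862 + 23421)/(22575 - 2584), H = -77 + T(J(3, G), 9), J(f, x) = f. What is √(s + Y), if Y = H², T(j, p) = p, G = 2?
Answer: √66531237904302/119946 ≈ 68.003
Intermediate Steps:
H = -68 (H = -77 + 9 = -68)
Y = 4624 (Y = (-68)² = 4624)
s = 46283/119946 (s = ((22862 + 23421)/(22575 - 2584))/6 = (46283/19991)/6 = (46283*(1/19991))/6 = (⅙)*(46283/19991) = 46283/119946 ≈ 0.38587)
√(s + Y) = √(46283/119946 + 4624) = √(554676587/119946) = √66531237904302/119946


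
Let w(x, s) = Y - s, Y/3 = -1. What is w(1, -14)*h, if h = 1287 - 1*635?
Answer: 7172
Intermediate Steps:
Y = -3 (Y = 3*(-1) = -3)
w(x, s) = -3 - s
h = 652 (h = 1287 - 635 = 652)
w(1, -14)*h = (-3 - 1*(-14))*652 = (-3 + 14)*652 = 11*652 = 7172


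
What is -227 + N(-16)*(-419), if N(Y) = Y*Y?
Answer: -107491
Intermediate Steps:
N(Y) = Y**2
-227 + N(-16)*(-419) = -227 + (-16)**2*(-419) = -227 + 256*(-419) = -227 - 107264 = -107491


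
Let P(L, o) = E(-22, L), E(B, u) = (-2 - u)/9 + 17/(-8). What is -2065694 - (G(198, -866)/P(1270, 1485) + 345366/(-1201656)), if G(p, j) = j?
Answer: -1424403815659853/689550268 ≈ -2.0657e+6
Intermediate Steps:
E(B, u) = -169/72 - u/9 (E(B, u) = (-2 - u)*(⅑) + 17*(-⅛) = (-2/9 - u/9) - 17/8 = -169/72 - u/9)
P(L, o) = -169/72 - L/9
-2065694 - (G(198, -866)/P(1270, 1485) + 345366/(-1201656)) = -2065694 - (-866/(-169/72 - ⅑*1270) + 345366/(-1201656)) = -2065694 - (-866/(-169/72 - 1270/9) + 345366*(-1/1201656)) = -2065694 - (-866/(-3443/24) - 57561/200276) = -2065694 - (-866*(-24/3443) - 57561/200276) = -2065694 - (20784/3443 - 57561/200276) = -2065694 - 1*3964353861/689550268 = -2065694 - 3964353861/689550268 = -1424403815659853/689550268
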